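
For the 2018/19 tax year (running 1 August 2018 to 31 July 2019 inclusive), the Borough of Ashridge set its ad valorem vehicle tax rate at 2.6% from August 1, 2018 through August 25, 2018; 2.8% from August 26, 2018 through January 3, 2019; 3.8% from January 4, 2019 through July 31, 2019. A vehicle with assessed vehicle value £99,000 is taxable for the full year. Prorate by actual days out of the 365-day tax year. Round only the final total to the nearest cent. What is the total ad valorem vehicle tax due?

£3,325.32

August 1 – August 25, 2018: 25 days at 2.6% → £99,000 × 2.6% × 25/365 = £176.3014
August 26, 2018 – January 3, 2019: 131 days at 2.8% → £99,000 × 2.8% × 131/365 = £994.8822
January 4 – July 31, 2019: 209 days at 3.8% → £99,000 × 3.8% × 209/365 = £2,154.1315
Total = £3,325.3151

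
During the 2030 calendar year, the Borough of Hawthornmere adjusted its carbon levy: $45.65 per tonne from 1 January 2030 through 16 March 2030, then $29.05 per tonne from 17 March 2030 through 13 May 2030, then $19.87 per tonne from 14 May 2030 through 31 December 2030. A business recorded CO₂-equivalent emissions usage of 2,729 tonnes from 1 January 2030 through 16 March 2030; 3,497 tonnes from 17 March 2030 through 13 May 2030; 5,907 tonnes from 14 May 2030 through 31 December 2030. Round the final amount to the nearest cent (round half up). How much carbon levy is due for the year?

$343,538.79

1 January – 16 March 2030: 2,729 tonnes at $45.65/tonne → $124,578.85
17 March – 13 May 2030: 3,497 tonnes at $29.05/tonne → $101,587.85
14 May – 31 December 2030: 5,907 tonnes at $19.87/tonne → $117,372.09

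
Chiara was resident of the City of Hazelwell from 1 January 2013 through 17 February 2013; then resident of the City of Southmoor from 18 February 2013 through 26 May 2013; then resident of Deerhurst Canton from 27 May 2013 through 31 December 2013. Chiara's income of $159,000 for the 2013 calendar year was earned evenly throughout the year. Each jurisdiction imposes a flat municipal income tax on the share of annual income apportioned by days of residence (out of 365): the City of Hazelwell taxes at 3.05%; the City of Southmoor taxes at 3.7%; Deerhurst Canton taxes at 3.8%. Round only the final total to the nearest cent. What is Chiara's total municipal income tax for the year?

$5,842.49

The City of Hazelwell, 1 January – 17 February 2013: 48 days → $159,000 × 3.05% × 48/365 = $637.7425
The City of Southmoor, 18 February – 26 May 2013: 98 days → $159,000 × 3.7% × 98/365 = $1,579.5452
Deerhurst Canton, 27 May – 31 December 2013: 219 days → $159,000 × 3.8% × 219/365 = $3,625.2000
Total = $5,842.4877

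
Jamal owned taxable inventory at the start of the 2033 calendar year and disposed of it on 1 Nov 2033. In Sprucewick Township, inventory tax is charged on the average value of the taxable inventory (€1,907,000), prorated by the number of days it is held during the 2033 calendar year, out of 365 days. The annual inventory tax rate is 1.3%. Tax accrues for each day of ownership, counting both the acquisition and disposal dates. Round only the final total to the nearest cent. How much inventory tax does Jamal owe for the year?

Days held (1 Jan – 1 Nov 2033): 305 out of 365
Tax = €1,907,000 × 1.3% × 305/365 = €20,715.7671

€20,715.77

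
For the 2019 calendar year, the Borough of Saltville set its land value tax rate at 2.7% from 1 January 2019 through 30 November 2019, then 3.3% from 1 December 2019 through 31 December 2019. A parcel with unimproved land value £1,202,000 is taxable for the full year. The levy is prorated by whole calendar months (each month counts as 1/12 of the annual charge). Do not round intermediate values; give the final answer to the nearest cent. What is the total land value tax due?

£33,055.00

1 January – 30 November 2019: 11 months at 2.7% → £1,202,000 × 2.7% × 11/12 = £29,749.5000
1 December – 31 December 2019: 1 month at 3.3% → £1,202,000 × 3.3% × 1/12 = £3,305.5000
Total = £33,055.0000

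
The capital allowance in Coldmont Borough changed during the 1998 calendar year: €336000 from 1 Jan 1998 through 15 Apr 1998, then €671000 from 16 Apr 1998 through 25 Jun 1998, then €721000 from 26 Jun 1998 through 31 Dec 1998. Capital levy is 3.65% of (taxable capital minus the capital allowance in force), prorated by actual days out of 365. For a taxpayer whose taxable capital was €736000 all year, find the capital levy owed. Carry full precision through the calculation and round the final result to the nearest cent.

€4945.00

1 Jan – 15 Apr 1998: 105 days, exemption €336000 → (€736000 − €336000) × 3.65% × 105/365 = €4200.0000
16 Apr – 25 Jun 1998: 71 days, exemption €671000 → (€736000 − €671000) × 3.65% × 71/365 = €461.5000
26 Jun – 31 Dec 1998: 189 days, exemption €721000 → (€736000 − €721000) × 3.65% × 189/365 = €283.5000
Total = €4945.0000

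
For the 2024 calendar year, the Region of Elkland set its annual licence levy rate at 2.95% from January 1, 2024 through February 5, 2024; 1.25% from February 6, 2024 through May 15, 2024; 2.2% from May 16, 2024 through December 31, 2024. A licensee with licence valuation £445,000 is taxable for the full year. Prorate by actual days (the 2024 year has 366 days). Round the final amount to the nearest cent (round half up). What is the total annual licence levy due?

January 1 – February 5, 2024: 36 days at 2.95% → £445,000 × 2.95% × 36/366 = £1,291.2295
February 6 – May 15, 2024: 100 days at 1.25% → £445,000 × 1.25% × 100/366 = £1,519.8087
May 16 – December 31, 2024: 230 days at 2.2% → £445,000 × 2.2% × 230/366 = £6,152.1858
Total = £8,963.2240

£8,963.22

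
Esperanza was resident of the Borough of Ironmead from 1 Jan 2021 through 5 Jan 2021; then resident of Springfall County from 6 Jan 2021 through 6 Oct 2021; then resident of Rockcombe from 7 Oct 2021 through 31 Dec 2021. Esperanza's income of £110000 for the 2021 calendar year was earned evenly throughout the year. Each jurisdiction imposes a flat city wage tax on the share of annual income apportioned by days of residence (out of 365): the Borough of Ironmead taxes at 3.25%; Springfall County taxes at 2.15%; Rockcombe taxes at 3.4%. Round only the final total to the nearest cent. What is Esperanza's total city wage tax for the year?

The Borough of Ironmead, 1 Jan – 5 Jan 2021: 5 days → £110000 × 3.25% × 5/365 = £48.9726
Springfall County, 6 Jan – 6 Oct 2021: 274 days → £110000 × 2.15% × 274/365 = £1775.3699
Rockcombe, 7 Oct – 31 Dec 2021: 86 days → £110000 × 3.4% × 86/365 = £881.2055
Total = £2705.5479

£2705.55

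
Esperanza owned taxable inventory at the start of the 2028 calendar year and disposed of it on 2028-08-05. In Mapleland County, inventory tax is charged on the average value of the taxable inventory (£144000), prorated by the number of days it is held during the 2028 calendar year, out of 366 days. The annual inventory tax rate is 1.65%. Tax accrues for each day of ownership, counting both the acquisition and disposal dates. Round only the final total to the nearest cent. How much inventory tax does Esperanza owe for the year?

Days held (2028-01-01 to 2028-08-05): 218 out of 366
Tax = £144000 × 1.65% × 218/366 = £1415.2131

£1415.21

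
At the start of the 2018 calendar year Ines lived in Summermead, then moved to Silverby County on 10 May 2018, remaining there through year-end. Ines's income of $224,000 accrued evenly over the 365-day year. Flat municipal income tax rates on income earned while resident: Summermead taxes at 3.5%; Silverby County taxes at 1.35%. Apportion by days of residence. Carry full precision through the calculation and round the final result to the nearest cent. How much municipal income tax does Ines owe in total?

$4,726.09

Summermead, 1 January – 9 May 2018: 129 days → $224,000 × 3.5% × 129/365 = $2,770.8493
Silverby County, 10 May – 31 December 2018: 236 days → $224,000 × 1.35% × 236/365 = $1,955.2438
Total = $4,726.0932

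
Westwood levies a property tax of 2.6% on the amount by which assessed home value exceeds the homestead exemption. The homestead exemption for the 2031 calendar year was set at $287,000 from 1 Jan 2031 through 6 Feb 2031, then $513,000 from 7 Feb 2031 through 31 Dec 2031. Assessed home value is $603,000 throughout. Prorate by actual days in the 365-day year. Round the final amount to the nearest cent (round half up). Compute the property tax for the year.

$2,935.65

1 Jan – 6 Feb 2031: 37 days, exemption $287,000 → ($603,000 − $287,000) × 2.6% × 37/365 = $832.8548
7 Feb – 31 Dec 2031: 328 days, exemption $513,000 → ($603,000 − $513,000) × 2.6% × 328/365 = $2,102.7945
Total = $2,935.6493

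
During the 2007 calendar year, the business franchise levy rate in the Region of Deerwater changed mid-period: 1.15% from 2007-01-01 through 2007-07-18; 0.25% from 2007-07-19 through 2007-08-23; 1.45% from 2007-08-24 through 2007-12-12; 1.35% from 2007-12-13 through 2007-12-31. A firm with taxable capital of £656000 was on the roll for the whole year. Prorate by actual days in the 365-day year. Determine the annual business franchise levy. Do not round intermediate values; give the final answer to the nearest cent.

£7628.47

2007-01-01 to 2007-07-18: 199 days at 1.15% → £656000 × 1.15% × 199/365 = £4113.0301
2007-07-19 to 2007-08-23: 36 days at 0.25% → £656000 × 0.25% × 36/365 = £161.7534
2007-08-24 to 2007-12-12: 111 days at 1.45% → £656000 × 1.45% × 111/365 = £2892.6904
2007-12-13 to 2007-12-31: 19 days at 1.35% → £656000 × 1.35% × 19/365 = £460.9973
Total = £7628.4712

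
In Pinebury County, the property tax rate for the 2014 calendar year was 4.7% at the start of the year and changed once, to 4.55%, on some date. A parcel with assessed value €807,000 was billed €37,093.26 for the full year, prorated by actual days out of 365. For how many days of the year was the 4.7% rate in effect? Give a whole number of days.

113 days

Let d = days at the first rate; then 365 − d days at the second rate.
€807,000 × [4.7%·d + 4.55%·(365−d)] / 365 = €37,093.26
Solving gives d = 113, so the new rate took effect on April 24, 2014.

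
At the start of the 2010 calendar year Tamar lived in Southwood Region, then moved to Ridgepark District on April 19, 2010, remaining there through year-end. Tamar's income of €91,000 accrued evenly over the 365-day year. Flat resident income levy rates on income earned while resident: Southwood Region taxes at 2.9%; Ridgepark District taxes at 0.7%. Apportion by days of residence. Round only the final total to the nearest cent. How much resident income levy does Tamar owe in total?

Southwood Region, January 1 – April 18, 2010: 108 days → €91,000 × 2.9% × 108/365 = €780.8548
Ridgepark District, April 19 – December 31, 2010: 257 days → €91,000 × 0.7% × 257/365 = €448.5178
Total = €1,229.3726

€1,229.37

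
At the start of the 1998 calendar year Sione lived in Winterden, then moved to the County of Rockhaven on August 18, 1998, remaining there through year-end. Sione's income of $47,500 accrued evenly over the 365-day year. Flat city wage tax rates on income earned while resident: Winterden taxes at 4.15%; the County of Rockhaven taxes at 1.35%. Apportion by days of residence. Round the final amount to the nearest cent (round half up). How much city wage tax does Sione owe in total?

$1,475.69

Winterden, January 1 – August 17, 1998: 229 days → $47,500 × 4.15% × 229/365 = $1,236.7568
The County of Rockhaven, August 18 – December 31, 1998: 136 days → $47,500 × 1.35% × 136/365 = $238.9315
Total = $1,475.6884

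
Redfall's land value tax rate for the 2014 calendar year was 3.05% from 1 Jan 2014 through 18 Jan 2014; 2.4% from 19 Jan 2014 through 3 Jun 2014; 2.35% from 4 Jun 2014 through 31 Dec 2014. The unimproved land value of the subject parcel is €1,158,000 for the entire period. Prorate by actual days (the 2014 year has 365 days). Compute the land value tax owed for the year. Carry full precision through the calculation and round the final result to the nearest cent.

€27,828.48

1 Jan – 18 Jan 2014: 18 days at 3.05% → €1,158,000 × 3.05% × 18/365 = €1,741.7589
19 Jan – 3 Jun 2014: 136 days at 2.4% → €1,158,000 × 2.4% × 136/365 = €10,355.3753
4 Jun – 31 Dec 2014: 211 days at 2.35% → €1,158,000 × 2.35% × 211/365 = €15,731.3507
Total = €27,828.4849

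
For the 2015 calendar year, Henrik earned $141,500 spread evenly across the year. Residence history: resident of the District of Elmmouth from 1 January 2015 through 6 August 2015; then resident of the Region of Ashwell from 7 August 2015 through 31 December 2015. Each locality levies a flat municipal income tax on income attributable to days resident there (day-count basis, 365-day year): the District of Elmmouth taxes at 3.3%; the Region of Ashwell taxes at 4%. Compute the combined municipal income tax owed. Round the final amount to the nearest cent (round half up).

$5,068.41

The District of Elmmouth, 1 January – 6 August 2015: 218 days → $141,500 × 3.3% × 218/365 = $2,788.9068
The Region of Ashwell, 7 August – 31 December 2015: 147 days → $141,500 × 4% × 147/365 = $2,279.5068
Total = $5,068.4137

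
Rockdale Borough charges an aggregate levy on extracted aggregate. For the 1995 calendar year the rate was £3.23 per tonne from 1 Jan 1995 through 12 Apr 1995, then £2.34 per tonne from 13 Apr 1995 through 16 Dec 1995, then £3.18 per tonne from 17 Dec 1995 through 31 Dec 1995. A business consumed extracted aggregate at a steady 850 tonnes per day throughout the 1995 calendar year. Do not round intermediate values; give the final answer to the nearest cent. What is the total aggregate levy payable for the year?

1 Jan – 12 Apr 1995: 102 days × 850 tonnes/day = 86,700 tonnes at £3.23/tonne → £280,041.00
13 Apr – 16 Dec 1995: 248 days × 850 tonnes/day = 210,800 tonnes at £2.34/tonne → £493,272.00
17 Dec – 31 Dec 1995: 15 days × 850 tonnes/day = 12,750 tonnes at £3.18/tonne → £40,545.00

£813,858.00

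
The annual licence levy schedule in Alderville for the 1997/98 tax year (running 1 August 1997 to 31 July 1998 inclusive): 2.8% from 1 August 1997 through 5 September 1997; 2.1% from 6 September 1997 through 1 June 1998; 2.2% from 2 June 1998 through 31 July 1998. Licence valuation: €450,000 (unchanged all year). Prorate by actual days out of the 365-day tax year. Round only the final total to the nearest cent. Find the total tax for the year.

1 August – 5 September 1997: 36 days at 2.8% → €450,000 × 2.8% × 36/365 = €1,242.7397
6 September 1997 – 1 June 1998: 269 days at 2.1% → €450,000 × 2.1% × 269/365 = €6,964.5205
2 June – 31 July 1998: 60 days at 2.2% → €450,000 × 2.2% × 60/365 = €1,627.3973
Total = €9,834.6575

€9,834.66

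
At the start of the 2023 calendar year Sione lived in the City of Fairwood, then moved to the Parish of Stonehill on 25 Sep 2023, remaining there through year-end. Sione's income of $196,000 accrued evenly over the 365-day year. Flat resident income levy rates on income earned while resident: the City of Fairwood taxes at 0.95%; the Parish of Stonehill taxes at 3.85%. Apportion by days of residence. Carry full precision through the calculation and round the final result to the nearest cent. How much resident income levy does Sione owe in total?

$3,388.12

The City of Fairwood, 1 Jan – 24 Sep 2023: 267 days → $196,000 × 0.95% × 267/365 = $1,362.0658
The Parish of Stonehill, 25 Sep – 31 Dec 2023: 98 days → $196,000 × 3.85% × 98/365 = $2,026.0493
Total = $3,388.1151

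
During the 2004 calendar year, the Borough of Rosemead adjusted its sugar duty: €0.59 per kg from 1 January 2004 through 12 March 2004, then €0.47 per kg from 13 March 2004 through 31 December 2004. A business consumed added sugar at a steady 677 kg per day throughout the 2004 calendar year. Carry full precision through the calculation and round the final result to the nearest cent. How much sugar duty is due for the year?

€122,306.82

1 January – 12 March 2004: 72 days × 677 kg/day = 48,744 kg at €0.59/kg → €28,758.96
13 March – 31 December 2004: 294 days × 677 kg/day = 199,038 kg at €0.47/kg → €93,547.86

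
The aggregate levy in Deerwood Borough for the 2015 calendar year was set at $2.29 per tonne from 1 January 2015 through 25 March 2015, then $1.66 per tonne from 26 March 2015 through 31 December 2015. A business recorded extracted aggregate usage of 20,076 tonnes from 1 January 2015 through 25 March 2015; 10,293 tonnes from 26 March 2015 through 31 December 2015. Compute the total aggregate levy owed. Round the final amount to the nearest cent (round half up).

$63,060.42

1 January – 25 March 2015: 20,076 tonnes at $2.29/tonne → $45,974.04
26 March – 31 December 2015: 10,293 tonnes at $1.66/tonne → $17,086.38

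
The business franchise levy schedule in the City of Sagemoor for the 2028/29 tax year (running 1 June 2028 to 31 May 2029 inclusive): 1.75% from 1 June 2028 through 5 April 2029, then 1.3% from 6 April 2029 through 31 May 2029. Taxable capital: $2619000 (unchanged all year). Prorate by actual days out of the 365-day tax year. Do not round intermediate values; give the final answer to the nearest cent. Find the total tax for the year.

1 June 2028 – 5 April 2029: 309 days at 1.75% → $2619000 × 1.75% × 309/365 = $38800.6644
6 April – 31 May 2029: 56 days at 1.3% → $2619000 × 1.3% × 56/365 = $5223.6493
Total = $44024.3137

$44024.31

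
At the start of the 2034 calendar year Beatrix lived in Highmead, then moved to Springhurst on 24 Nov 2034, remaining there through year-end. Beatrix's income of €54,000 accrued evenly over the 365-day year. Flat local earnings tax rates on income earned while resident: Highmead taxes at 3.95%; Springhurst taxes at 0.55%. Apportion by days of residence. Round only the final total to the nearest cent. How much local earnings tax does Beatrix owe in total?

Highmead, 1 Jan – 23 Nov 2034: 327 days → €54,000 × 3.95% × 327/365 = €1,910.9342
Springhurst, 24 Nov – 31 Dec 2034: 38 days → €54,000 × 0.55% × 38/365 = €30.9205
Total = €1,941.8548

€1,941.85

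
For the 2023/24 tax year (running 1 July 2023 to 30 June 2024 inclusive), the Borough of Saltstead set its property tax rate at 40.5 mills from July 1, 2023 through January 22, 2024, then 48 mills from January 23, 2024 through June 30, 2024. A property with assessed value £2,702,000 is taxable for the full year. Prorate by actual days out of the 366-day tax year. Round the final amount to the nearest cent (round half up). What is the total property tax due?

July 1, 2023 – January 22, 2024: 206 days at 40.5 mills → £2,702,000 × 4.05% × 206/366 = £61,592.3115
January 23 – June 30, 2024: 160 days at 48 mills → £2,702,000 × 4.8% × 160/366 = £56,697.7049
Total = £118,290.0164

£118,290.02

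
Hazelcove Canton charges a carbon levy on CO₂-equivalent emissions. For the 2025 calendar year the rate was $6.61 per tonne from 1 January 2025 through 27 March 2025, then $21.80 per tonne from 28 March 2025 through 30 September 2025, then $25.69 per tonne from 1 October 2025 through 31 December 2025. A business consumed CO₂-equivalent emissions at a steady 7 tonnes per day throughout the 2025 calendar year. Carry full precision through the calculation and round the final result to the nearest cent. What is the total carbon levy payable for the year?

1 January – 27 March 2025: 86 days × 7 tonnes/day = 602 tonnes at $6.61/tonne → $3,979.22
28 March – 30 September 2025: 187 days × 7 tonnes/day = 1,309 tonnes at $21.80/tonne → $28,536.20
1 October – 31 December 2025: 92 days × 7 tonnes/day = 644 tonnes at $25.69/tonne → $16,544.36

$49,059.78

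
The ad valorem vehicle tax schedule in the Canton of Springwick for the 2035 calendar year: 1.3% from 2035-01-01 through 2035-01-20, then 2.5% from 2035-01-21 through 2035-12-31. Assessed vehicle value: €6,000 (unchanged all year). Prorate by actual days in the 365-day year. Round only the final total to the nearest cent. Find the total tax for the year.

2035-01-01 to 2035-01-20: 20 days at 1.3% → €6,000 × 1.3% × 20/365 = €4.2740
2035-01-21 to 2035-12-31: 345 days at 2.5% → €6,000 × 2.5% × 345/365 = €141.7808
Total = €146.0548

€146.05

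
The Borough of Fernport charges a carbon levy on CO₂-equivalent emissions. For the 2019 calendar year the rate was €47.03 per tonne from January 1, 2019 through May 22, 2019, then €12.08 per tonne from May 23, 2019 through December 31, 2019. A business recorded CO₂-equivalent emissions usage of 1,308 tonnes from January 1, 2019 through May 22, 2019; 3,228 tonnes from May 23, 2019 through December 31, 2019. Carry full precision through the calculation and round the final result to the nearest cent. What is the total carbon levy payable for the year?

January 1 – May 22, 2019: 1,308 tonnes at €47.03/tonne → €61,515.24
May 23 – December 31, 2019: 3,228 tonnes at €12.08/tonne → €38,994.24

€100,509.48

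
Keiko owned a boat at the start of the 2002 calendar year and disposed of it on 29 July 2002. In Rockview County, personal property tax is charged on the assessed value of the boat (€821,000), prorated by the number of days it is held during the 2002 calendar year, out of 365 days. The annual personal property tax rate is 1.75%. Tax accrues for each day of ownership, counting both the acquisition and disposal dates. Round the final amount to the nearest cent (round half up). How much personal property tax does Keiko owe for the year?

Days held (1 January – 29 July 2002): 210 out of 365
Tax = €821,000 × 1.75% × 210/365 = €8,266.2329

€8,266.23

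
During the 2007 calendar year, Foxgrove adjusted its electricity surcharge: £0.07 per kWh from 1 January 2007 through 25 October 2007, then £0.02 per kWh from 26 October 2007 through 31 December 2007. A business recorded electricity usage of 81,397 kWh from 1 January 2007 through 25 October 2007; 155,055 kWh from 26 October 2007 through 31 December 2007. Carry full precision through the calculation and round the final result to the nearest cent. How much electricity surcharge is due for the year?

£8,798.89

1 January – 25 October 2007: 81,397 kWh at £0.07/kWh → £5,697.79
26 October – 31 December 2007: 155,055 kWh at £0.02/kWh → £3,101.10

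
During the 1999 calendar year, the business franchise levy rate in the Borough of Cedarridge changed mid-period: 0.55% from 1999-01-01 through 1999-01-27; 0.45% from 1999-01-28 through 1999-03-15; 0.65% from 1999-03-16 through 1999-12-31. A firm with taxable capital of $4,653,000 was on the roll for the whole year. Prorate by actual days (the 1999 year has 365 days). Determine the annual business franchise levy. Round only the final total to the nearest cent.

1999-01-01 to 1999-01-27: 27 days at 0.55% → $4,653,000 × 0.55% × 27/365 = $1,893.0699
1999-01-28 to 1999-03-15: 47 days at 0.45% → $4,653,000 × 0.45% × 47/365 = $2,696.1904
1999-03-16 to 1999-12-31: 291 days at 0.65% → $4,653,000 × 0.65% × 291/365 = $24,112.7384
Total = $28,701.9986

$28,702.00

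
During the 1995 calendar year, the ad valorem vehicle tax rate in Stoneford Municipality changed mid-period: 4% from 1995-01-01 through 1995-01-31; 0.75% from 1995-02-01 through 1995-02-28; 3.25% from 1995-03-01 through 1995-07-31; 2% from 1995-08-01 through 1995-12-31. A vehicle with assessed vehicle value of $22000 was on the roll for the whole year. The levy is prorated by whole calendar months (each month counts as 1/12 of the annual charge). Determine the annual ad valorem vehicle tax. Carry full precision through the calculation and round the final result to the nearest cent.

$568.33

1995-01-01 to 1995-01-31: 1 month at 4% → $22000 × 4% × 1/12 = $73.3333
1995-02-01 to 1995-02-28: 1 month at 0.75% → $22000 × 0.75% × 1/12 = $13.7500
1995-03-01 to 1995-07-31: 5 months at 3.25% → $22000 × 3.25% × 5/12 = $297.9167
1995-08-01 to 1995-12-31: 5 months at 2% → $22000 × 2% × 5/12 = $183.3333
Total = $568.3333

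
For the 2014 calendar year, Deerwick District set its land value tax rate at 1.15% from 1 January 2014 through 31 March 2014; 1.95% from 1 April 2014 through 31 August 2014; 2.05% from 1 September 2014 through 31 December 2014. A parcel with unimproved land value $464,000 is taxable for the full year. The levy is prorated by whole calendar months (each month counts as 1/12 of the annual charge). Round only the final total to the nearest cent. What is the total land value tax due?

$8,274.67

1 January – 31 March 2014: 3 months at 1.15% → $464,000 × 1.15% × 3/12 = $1,334.0000
1 April – 31 August 2014: 5 months at 1.95% → $464,000 × 1.95% × 5/12 = $3,770.0000
1 September – 31 December 2014: 4 months at 2.05% → $464,000 × 2.05% × 4/12 = $3,170.6667
Total = $8,274.6667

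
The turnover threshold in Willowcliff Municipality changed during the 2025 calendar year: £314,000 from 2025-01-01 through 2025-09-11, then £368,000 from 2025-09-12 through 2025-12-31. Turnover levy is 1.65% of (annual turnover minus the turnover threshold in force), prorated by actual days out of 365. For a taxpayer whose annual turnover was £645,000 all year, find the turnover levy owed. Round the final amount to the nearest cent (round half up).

£5,190.54

2025-01-01 to 2025-09-11: 254 days, exemption £314,000 → (£645,000 − £314,000) × 1.65% × 254/365 = £3,800.6055
2025-09-12 to 2025-12-31: 111 days, exemption £368,000 → (£645,000 − £368,000) × 1.65% × 111/365 = £1,389.9329
Total = £5,190.5384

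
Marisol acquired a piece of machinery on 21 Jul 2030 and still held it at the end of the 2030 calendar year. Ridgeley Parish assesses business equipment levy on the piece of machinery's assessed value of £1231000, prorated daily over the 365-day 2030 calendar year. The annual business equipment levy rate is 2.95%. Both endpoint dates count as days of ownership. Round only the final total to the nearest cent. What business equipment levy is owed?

Days held (21 Jul – 31 Dec 2030): 164 out of 365
Tax = £1231000 × 2.95% × 164/365 = £16316.6521

£16316.65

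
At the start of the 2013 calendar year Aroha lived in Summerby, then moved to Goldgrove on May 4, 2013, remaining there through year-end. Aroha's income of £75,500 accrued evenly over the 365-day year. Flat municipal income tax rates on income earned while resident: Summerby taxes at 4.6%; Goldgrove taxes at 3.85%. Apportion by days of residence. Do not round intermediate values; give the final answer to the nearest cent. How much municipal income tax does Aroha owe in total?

£3,097.57

Summerby, January 1 – May 3, 2013: 123 days → £75,500 × 4.6% × 123/365 = £1,170.3534
Goldgrove, May 4 – December 31, 2013: 242 days → £75,500 × 3.85% × 242/365 = £1,927.2151
Total = £3,097.5685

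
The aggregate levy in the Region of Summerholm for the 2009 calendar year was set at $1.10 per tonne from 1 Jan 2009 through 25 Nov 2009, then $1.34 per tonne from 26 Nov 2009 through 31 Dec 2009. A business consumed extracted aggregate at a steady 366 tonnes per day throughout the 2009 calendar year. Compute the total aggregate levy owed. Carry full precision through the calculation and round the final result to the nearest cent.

$150,111.24

1 Jan – 25 Nov 2009: 329 days × 366 tonnes/day = 120,414 tonnes at $1.10/tonne → $132,455.40
26 Nov – 31 Dec 2009: 36 days × 366 tonnes/day = 13,176 tonnes at $1.34/tonne → $17,655.84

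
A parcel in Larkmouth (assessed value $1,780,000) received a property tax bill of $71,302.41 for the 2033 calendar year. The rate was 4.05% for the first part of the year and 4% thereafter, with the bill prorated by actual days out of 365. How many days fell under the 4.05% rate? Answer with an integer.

Let d = days at the first rate; then 365 − d days at the second rate.
$1,780,000 × [4.05%·d + 4%·(365−d)] / 365 = $71,302.41
Solving gives d = 42, so the new rate took effect on 12 Feb 2033.

42 days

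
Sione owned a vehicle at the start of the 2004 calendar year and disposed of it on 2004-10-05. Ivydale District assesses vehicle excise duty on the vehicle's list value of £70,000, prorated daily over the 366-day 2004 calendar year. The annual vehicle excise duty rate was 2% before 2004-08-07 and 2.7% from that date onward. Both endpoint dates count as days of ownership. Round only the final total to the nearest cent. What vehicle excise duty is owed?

2004-01-01 to 2004-08-06: 219 days at 2% → £70,000 × 2% × 219/366 = £837.7049
2004-08-07 to 2004-10-05: 60 days at 2.7% → £70,000 × 2.7% × 60/366 = £309.8361
Total = £1,147.5410

£1,147.54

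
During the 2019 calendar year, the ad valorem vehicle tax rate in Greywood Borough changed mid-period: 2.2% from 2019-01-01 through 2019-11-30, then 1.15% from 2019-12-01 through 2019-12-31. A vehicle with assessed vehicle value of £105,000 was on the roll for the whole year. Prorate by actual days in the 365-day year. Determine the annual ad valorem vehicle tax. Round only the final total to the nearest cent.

2019-01-01 to 2019-11-30: 334 days at 2.2% → £105,000 × 2.2% × 334/365 = £2,113.8082
2019-12-01 to 2019-12-31: 31 days at 1.15% → £105,000 × 1.15% × 31/365 = £102.5548
Total = £2,216.3630

£2,216.36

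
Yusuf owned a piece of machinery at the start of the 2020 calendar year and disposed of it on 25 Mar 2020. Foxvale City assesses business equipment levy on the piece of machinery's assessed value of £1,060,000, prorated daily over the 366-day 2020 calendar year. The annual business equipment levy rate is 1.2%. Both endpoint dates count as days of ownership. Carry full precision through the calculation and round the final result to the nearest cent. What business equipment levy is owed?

Days held (1 Jan – 25 Mar 2020): 85 out of 366
Tax = £1,060,000 × 1.2% × 85/366 = £2,954.0984

£2,954.10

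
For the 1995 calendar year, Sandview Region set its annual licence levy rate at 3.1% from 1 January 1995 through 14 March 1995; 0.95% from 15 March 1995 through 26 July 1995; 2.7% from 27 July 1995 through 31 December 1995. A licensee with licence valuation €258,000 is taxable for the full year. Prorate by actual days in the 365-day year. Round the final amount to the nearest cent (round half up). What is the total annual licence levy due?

1 January – 14 March 1995: 73 days at 3.1% → €258,000 × 3.1% × 73/365 = €1,599.6000
15 March – 26 July 1995: 134 days at 0.95% → €258,000 × 0.95% × 134/365 = €899.8192
27 July – 31 December 1995: 158 days at 2.7% → €258,000 × 2.7% × 158/365 = €3,015.4192
Total = €5,514.8384

€5,514.84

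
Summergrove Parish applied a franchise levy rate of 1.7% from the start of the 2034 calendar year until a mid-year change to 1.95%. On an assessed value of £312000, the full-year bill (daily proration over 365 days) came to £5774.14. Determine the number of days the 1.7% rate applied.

145 days

Let d = days at the first rate; then 365 − d days at the second rate.
£312000 × [1.7%·d + 1.95%·(365−d)] / 365 = £5774.14
Solving gives d = 145, so the new rate took effect on 26 May 2034.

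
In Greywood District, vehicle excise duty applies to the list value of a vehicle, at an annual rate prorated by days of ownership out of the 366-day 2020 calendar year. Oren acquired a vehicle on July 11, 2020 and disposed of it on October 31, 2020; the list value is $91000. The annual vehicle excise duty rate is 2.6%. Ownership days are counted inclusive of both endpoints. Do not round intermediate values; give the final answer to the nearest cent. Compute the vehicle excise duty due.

$730.49

Days held (July 11 – October 31, 2020): 113 out of 366
Tax = $91000 × 2.6% × 113/366 = $730.4863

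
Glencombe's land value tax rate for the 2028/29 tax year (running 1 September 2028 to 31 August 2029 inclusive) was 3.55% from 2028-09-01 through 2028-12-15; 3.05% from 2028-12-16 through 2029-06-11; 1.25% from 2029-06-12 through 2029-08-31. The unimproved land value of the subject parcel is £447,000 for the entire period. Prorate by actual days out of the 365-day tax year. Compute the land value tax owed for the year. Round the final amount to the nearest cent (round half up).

2028-09-01 to 2028-12-15: 106 days at 3.55% → £447,000 × 3.55% × 106/365 = £4,608.3863
2028-12-16 to 2029-06-11: 178 days at 3.05% → £447,000 × 3.05% × 178/365 = £6,648.6658
2029-06-12 to 2029-08-31: 81 days at 1.25% → £447,000 × 1.25% × 81/365 = £1,239.9658
Total = £12,497.0178

£12,497.02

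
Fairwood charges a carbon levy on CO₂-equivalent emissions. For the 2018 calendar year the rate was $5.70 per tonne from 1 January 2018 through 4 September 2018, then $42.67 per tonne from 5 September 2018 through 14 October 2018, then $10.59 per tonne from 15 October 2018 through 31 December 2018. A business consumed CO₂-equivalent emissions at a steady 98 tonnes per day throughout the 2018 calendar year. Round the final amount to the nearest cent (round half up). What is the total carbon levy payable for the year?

1 January – 4 September 2018: 247 days × 98 tonnes/day = 24,206 tonnes at $5.70/tonne → $137974.20
5 September – 14 October 2018: 40 days × 98 tonnes/day = 3,920 tonnes at $42.67/tonne → $167266.40
15 October – 31 December 2018: 78 days × 98 tonnes/day = 7,644 tonnes at $10.59/tonne → $80949.96

$386190.56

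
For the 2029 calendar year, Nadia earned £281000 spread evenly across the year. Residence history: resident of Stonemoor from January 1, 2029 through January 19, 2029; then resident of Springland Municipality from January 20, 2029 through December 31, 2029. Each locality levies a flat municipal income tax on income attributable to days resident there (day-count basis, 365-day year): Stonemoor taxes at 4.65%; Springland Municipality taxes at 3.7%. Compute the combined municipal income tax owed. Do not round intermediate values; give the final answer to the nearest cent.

Stonemoor, January 1 – January 19, 2029: 19 days → £281000 × 4.65% × 19/365 = £680.1740
Springland Municipality, January 20 – December 31, 2029: 346 days → £281000 × 3.7% × 346/365 = £9855.7863
Total = £10535.9603

£10535.96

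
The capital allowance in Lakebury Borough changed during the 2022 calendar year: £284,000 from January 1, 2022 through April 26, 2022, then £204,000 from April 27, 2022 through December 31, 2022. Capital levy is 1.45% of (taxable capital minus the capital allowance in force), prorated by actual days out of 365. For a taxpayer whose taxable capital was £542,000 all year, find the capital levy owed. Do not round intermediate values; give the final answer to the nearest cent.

January 1 – April 26, 2022: 116 days, exemption £284,000 → (£542,000 − £284,000) × 1.45% × 116/365 = £1,188.9205
April 27 – December 31, 2022: 249 days, exemption £204,000 → (£542,000 − £204,000) × 1.45% × 249/365 = £3,343.4219
Total = £4,532.3425

£4,532.34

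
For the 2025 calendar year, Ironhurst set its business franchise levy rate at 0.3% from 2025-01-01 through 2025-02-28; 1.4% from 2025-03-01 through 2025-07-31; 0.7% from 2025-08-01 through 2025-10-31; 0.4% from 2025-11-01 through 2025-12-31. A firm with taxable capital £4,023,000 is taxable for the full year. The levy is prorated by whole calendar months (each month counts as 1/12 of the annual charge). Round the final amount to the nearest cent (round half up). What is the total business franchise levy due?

2025-01-01 to 2025-02-28: 2 months at 0.3% → £4,023,000 × 0.3% × 2/12 = £2,011.5000
2025-03-01 to 2025-07-31: 5 months at 1.4% → £4,023,000 × 1.4% × 5/12 = £23,467.5000
2025-08-01 to 2025-10-31: 3 months at 0.7% → £4,023,000 × 0.7% × 3/12 = £7,040.2500
2025-11-01 to 2025-12-31: 2 months at 0.4% → £4,023,000 × 0.4% × 2/12 = £2,682.0000
Total = £35,201.2500

£35,201.25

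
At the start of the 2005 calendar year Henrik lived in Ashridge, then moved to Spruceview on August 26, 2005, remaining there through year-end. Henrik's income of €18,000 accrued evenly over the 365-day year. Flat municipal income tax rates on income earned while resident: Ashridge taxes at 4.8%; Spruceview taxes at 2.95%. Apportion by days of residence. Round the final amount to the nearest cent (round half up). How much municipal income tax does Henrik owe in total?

Ashridge, January 1 – August 25, 2005: 237 days → €18,000 × 4.8% × 237/365 = €561.0082
Spruceview, August 26 – December 31, 2005: 128 days → €18,000 × 2.95% × 128/365 = €186.2137
Total = €747.2219

€747.22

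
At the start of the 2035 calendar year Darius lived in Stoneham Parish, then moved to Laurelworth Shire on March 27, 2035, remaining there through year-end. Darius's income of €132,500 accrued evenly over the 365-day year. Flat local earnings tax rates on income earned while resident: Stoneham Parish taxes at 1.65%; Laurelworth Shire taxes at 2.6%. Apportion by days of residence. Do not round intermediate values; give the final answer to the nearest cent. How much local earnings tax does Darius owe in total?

€3,151.87

Stoneham Parish, January 1 – March 26, 2035: 85 days → €132,500 × 1.65% × 85/365 = €509.1267
Laurelworth Shire, March 27 – December 31, 2035: 280 days → €132,500 × 2.6% × 280/365 = €2,642.7397
Total = €3,151.8664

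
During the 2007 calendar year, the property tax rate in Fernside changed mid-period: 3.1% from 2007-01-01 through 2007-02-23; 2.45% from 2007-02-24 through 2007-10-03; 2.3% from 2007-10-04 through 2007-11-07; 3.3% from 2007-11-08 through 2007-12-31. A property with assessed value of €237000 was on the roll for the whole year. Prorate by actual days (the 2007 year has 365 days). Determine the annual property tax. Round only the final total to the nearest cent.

€6298.36

2007-01-01 to 2007-02-23: 54 days at 3.1% → €237000 × 3.1% × 54/365 = €1086.9534
2007-02-24 to 2007-10-03: 222 days at 2.45% → €237000 × 2.45% × 222/365 = €3531.6247
2007-10-04 to 2007-11-07: 35 days at 2.3% → €237000 × 2.3% × 35/365 = €522.6986
2007-11-08 to 2007-12-31: 54 days at 3.3% → €237000 × 3.3% × 54/365 = €1157.0795
Total = €6298.3562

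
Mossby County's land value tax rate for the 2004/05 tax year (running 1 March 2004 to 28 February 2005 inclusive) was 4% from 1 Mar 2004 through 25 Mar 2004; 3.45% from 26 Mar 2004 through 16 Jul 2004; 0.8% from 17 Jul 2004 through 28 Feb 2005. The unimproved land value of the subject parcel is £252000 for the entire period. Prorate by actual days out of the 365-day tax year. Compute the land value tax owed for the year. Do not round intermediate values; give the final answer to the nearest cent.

£4635.76

1 Mar – 25 Mar 2004: 25 days at 4% → £252000 × 4% × 25/365 = £690.4110
26 Mar – 16 Jul 2004: 113 days at 3.45% → £252000 × 3.45% × 113/365 = £2691.5671
17 Jul 2004 – 28 Feb 2005: 227 days at 0.8% → £252000 × 0.8% × 227/365 = £1253.7863
Total = £4635.7644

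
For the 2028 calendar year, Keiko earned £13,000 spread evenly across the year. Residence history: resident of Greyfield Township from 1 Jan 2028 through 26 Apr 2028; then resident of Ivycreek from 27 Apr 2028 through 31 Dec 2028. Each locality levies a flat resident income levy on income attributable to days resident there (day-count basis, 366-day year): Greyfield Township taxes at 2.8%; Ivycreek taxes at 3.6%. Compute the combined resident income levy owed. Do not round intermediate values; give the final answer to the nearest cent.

£434.75

Greyfield Township, 1 Jan – 26 Apr 2028: 117 days → £13,000 × 2.8% × 117/366 = £116.3607
Ivycreek, 27 Apr – 31 Dec 2028: 249 days → £13,000 × 3.6% × 249/366 = £318.3934
Total = £434.7541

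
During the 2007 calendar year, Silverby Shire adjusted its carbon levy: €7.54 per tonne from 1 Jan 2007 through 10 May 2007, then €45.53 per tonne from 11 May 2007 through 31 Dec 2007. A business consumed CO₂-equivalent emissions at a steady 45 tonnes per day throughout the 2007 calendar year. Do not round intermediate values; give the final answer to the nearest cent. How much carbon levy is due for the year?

1 Jan – 10 May 2007: 130 days × 45 tonnes/day = 5,850 tonnes at €7.54/tonne → €44,109.00
11 May – 31 Dec 2007: 235 days × 45 tonnes/day = 10,575 tonnes at €45.53/tonne → €481,479.75

€525,588.75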